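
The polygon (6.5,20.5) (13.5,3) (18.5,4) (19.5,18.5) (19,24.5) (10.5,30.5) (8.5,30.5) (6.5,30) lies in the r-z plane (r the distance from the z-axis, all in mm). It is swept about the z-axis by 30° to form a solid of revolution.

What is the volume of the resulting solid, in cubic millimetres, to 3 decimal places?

Profile (r,z), 8 vertices: (6.5,20.5) (13.5,3) (18.5,4) (19.5,18.5) (19,24.5) (10.5,30.5) (8.5,30.5) (6.5,30)
edge 0: (6.5,20.5)→(13.5,3)  cross = 6.5·3 − 13.5·20.5 = -257.2500; (r_i+r_j)·cross = 20·-257.2500 = -5145.0000
edge 1: (13.5,3)→(18.5,4)  cross = 13.5·4 − 18.5·3 = -1.5000; (r_i+r_j)·cross = 32·-1.5000 = -48.0000
edge 2: (18.5,4)→(19.5,18.5)  cross = 18.5·18.5 − 19.5·4 = 264.2500; (r_i+r_j)·cross = 38·264.2500 = 10041.5000
edge 3: (19.5,18.5)→(19,24.5)  cross = 19.5·24.5 − 19·18.5 = 126.2500; (r_i+r_j)·cross = 38.5·126.2500 = 4860.6250
edge 4: (19,24.5)→(10.5,30.5)  cross = 19·30.5 − 10.5·24.5 = 322.2500; (r_i+r_j)·cross = 29.5·322.2500 = 9506.3750
edge 5: (10.5,30.5)→(8.5,30.5)  cross = 10.5·30.5 − 8.5·30.5 = 61.0000; (r_i+r_j)·cross = 19·61.0000 = 1159.0000
edge 6: (8.5,30.5)→(6.5,30)  cross = 8.5·30 − 6.5·30.5 = 56.7500; (r_i+r_j)·cross = 15·56.7500 = 851.2500
edge 7: (6.5,30)→(6.5,20.5)  cross = 6.5·20.5 − 6.5·30 = -61.7500; (r_i+r_j)·cross = 13·-61.7500 = -802.7500
Σcross = 510.0000 → A = |Σcross|/2 = 255.0000 mm²
Σ(r_i+r_j)·cross = 20423.0000 → first moment M = |Σ|/6 = 3403.8333
R_c = M/A = 3403.8333/255.0000 = 13.3484 mm
θ = 30° = 0.523599 rad
V = θ·R_c·A = 0.523599·13.3484·255.0000 = 1782.243 mm³

Volume = 1782.243 mm³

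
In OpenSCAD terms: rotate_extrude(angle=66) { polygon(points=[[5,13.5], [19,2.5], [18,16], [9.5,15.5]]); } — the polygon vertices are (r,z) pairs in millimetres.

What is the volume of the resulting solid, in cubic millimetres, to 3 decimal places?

Volume = 1527.322 mm³

Profile (r,z), 4 vertices: (5,13.5) (19,2.5) (18,16) (9.5,15.5)
edge 0: (5,13.5)→(19,2.5)  cross = 5·2.5 − 19·13.5 = -244.0000; (r_i+r_j)·cross = 24·-244.0000 = -5856.0000
edge 1: (19,2.5)→(18,16)  cross = 19·16 − 18·2.5 = 259.0000; (r_i+r_j)·cross = 37·259.0000 = 9583.0000
edge 2: (18,16)→(9.5,15.5)  cross = 18·15.5 − 9.5·16 = 127.0000; (r_i+r_j)·cross = 27.5·127.0000 = 3492.5000
edge 3: (9.5,15.5)→(5,13.5)  cross = 9.5·13.5 − 5·15.5 = 50.7500; (r_i+r_j)·cross = 14.5·50.7500 = 735.8750
Σcross = 192.7500 → A = |Σcross|/2 = 96.3750 mm²
Σ(r_i+r_j)·cross = 7955.3750 → first moment M = |Σ|/6 = 1325.8958
R_c = M/A = 1325.8958/96.3750 = 13.7577 mm
θ = 66° = 1.151917 rad
V = θ·R_c·A = 1.151917·13.7577·96.3750 = 1527.322 mm³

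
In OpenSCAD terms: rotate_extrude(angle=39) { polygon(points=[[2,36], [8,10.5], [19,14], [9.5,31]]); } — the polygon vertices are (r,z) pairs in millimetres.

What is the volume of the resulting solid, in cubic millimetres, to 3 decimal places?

Volume = 1268.728 mm³

Profile (r,z), 4 vertices: (2,36) (8,10.5) (19,14) (9.5,31)
edge 0: (2,36)→(8,10.5)  cross = 2·10.5 − 8·36 = -267.0000; (r_i+r_j)·cross = 10·-267.0000 = -2670.0000
edge 1: (8,10.5)→(19,14)  cross = 8·14 − 19·10.5 = -87.5000; (r_i+r_j)·cross = 27·-87.5000 = -2362.5000
edge 2: (19,14)→(9.5,31)  cross = 19·31 − 9.5·14 = 456.0000; (r_i+r_j)·cross = 28.5·456.0000 = 12996.0000
edge 3: (9.5,31)→(2,36)  cross = 9.5·36 − 2·31 = 280.0000; (r_i+r_j)·cross = 11.5·280.0000 = 3220.0000
Σcross = 381.5000 → A = |Σcross|/2 = 190.7500 mm²
Σ(r_i+r_j)·cross = 11183.5000 → first moment M = |Σ|/6 = 1863.9167
R_c = M/A = 1863.9167/190.7500 = 9.7715 mm
θ = 39° = 0.680678 rad
V = θ·R_c·A = 0.680678·9.7715·190.7500 = 1268.728 mm³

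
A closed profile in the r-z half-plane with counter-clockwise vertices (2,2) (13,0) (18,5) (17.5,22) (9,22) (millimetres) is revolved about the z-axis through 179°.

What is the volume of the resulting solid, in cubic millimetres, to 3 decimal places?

Profile (r,z), 5 vertices: (2,2) (13,0) (18,5) (17.5,22) (9,22)
edge 0: (2,2)→(13,0)  cross = 2·0 − 13·2 = -26.0000; (r_i+r_j)·cross = 15·-26.0000 = -390.0000
edge 1: (13,0)→(18,5)  cross = 13·5 − 18·0 = 65.0000; (r_i+r_j)·cross = 31·65.0000 = 2015.0000
edge 2: (18,5)→(17.5,22)  cross = 18·22 − 17.5·5 = 308.5000; (r_i+r_j)·cross = 35.5·308.5000 = 10951.7500
edge 3: (17.5,22)→(9,22)  cross = 17.5·22 − 9·22 = 187.0000; (r_i+r_j)·cross = 26.5·187.0000 = 4955.5000
edge 4: (9,22)→(2,2)  cross = 9·2 − 2·22 = -26.0000; (r_i+r_j)·cross = 11·-26.0000 = -286.0000
Σcross = 508.5000 → A = |Σcross|/2 = 254.2500 mm²
Σ(r_i+r_j)·cross = 17246.2500 → first moment M = |Σ|/6 = 2874.3750
R_c = M/A = 2874.3750/254.2500 = 11.3053 mm
θ = 179° = 3.124139 rad
V = θ·R_c·A = 3.124139·11.3053·254.2500 = 8979.948 mm³

Volume = 8979.948 mm³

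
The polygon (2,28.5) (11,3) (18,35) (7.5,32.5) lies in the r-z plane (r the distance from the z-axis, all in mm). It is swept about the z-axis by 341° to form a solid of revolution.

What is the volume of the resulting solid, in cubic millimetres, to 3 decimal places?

Profile (r,z), 4 vertices: (2,28.5) (11,3) (18,35) (7.5,32.5)
edge 0: (2,28.5)→(11,3)  cross = 2·3 − 11·28.5 = -307.5000; (r_i+r_j)·cross = 13·-307.5000 = -3997.5000
edge 1: (11,3)→(18,35)  cross = 11·35 − 18·3 = 331.0000; (r_i+r_j)·cross = 29·331.0000 = 9599.0000
edge 2: (18,35)→(7.5,32.5)  cross = 18·32.5 − 7.5·35 = 322.5000; (r_i+r_j)·cross = 25.5·322.5000 = 8223.7500
edge 3: (7.5,32.5)→(2,28.5)  cross = 7.5·28.5 − 2·32.5 = 148.7500; (r_i+r_j)·cross = 9.5·148.7500 = 1413.1250
Σcross = 494.7500 → A = |Σcross|/2 = 247.3750 mm²
Σ(r_i+r_j)·cross = 15238.3750 → first moment M = |Σ|/6 = 2539.7292
R_c = M/A = 2539.7292/247.3750 = 10.2667 mm
θ = 341° = 5.951573 rad
V = θ·R_c·A = 5.951573·10.2667·247.3750 = 15115.383 mm³

Volume = 15115.383 mm³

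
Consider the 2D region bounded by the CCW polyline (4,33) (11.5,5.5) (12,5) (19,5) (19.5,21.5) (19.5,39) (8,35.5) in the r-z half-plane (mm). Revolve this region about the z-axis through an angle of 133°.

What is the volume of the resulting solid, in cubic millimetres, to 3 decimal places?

Profile (r,z), 7 vertices: (4,33) (11.5,5.5) (12,5) (19,5) (19.5,21.5) (19.5,39) (8,35.5)
edge 0: (4,33)→(11.5,5.5)  cross = 4·5.5 − 11.5·33 = -357.5000; (r_i+r_j)·cross = 15.5·-357.5000 = -5541.2500
edge 1: (11.5,5.5)→(12,5)  cross = 11.5·5 − 12·5.5 = -8.5000; (r_i+r_j)·cross = 23.5·-8.5000 = -199.7500
edge 2: (12,5)→(19,5)  cross = 12·5 − 19·5 = -35.0000; (r_i+r_j)·cross = 31·-35.0000 = -1085.0000
edge 3: (19,5)→(19.5,21.5)  cross = 19·21.5 − 19.5·5 = 311.0000; (r_i+r_j)·cross = 38.5·311.0000 = 11973.5000
edge 4: (19.5,21.5)→(19.5,39)  cross = 19.5·39 − 19.5·21.5 = 341.2500; (r_i+r_j)·cross = 39·341.2500 = 13308.7500
edge 5: (19.5,39)→(8,35.5)  cross = 19.5·35.5 − 8·39 = 380.2500; (r_i+r_j)·cross = 27.5·380.2500 = 10456.8750
edge 6: (8,35.5)→(4,33)  cross = 8·33 − 4·35.5 = 122.0000; (r_i+r_j)·cross = 12·122.0000 = 1464.0000
Σcross = 753.5000 → A = |Σcross|/2 = 376.7500 mm²
Σ(r_i+r_j)·cross = 30377.1250 → first moment M = |Σ|/6 = 5062.8542
R_c = M/A = 5062.8542/376.7500 = 13.4382 mm
θ = 133° = 2.321288 rad
V = θ·R_c·A = 2.321288·13.4382·376.7500 = 11752.342 mm³

Volume = 11752.342 mm³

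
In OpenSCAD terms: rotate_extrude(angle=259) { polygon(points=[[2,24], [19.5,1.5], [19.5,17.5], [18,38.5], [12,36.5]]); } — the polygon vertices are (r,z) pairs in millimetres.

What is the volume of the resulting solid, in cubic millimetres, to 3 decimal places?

Volume = 20621.418 mm³

Profile (r,z), 5 vertices: (2,24) (19.5,1.5) (19.5,17.5) (18,38.5) (12,36.5)
edge 0: (2,24)→(19.5,1.5)  cross = 2·1.5 − 19.5·24 = -465.0000; (r_i+r_j)·cross = 21.5·-465.0000 = -9997.5000
edge 1: (19.5,1.5)→(19.5,17.5)  cross = 19.5·17.5 − 19.5·1.5 = 312.0000; (r_i+r_j)·cross = 39·312.0000 = 12168.0000
edge 2: (19.5,17.5)→(18,38.5)  cross = 19.5·38.5 − 18·17.5 = 435.7500; (r_i+r_j)·cross = 37.5·435.7500 = 16340.6250
edge 3: (18,38.5)→(12,36.5)  cross = 18·36.5 − 12·38.5 = 195.0000; (r_i+r_j)·cross = 30·195.0000 = 5850.0000
edge 4: (12,36.5)→(2,24)  cross = 12·24 − 2·36.5 = 215.0000; (r_i+r_j)·cross = 14·215.0000 = 3010.0000
Σcross = 692.7500 → A = |Σcross|/2 = 346.3750 mm²
Σ(r_i+r_j)·cross = 27371.1250 → first moment M = |Σ|/6 = 4561.8542
R_c = M/A = 4561.8542/346.3750 = 13.1703 mm
θ = 259° = 4.520403 rad
V = θ·R_c·A = 4.520403·13.1703·346.3750 = 20621.418 mm³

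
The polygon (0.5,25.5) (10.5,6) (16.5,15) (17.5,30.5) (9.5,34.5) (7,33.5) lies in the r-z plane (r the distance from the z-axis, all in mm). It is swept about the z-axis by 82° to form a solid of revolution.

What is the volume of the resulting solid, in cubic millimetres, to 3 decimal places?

Volume = 4248.249 mm³

Profile (r,z), 6 vertices: (0.5,25.5) (10.5,6) (16.5,15) (17.5,30.5) (9.5,34.5) (7,33.5)
edge 0: (0.5,25.5)→(10.5,6)  cross = 0.5·6 − 10.5·25.5 = -264.7500; (r_i+r_j)·cross = 11·-264.7500 = -2912.2500
edge 1: (10.5,6)→(16.5,15)  cross = 10.5·15 − 16.5·6 = 58.5000; (r_i+r_j)·cross = 27·58.5000 = 1579.5000
edge 2: (16.5,15)→(17.5,30.5)  cross = 16.5·30.5 − 17.5·15 = 240.7500; (r_i+r_j)·cross = 34·240.7500 = 8185.5000
edge 3: (17.5,30.5)→(9.5,34.5)  cross = 17.5·34.5 − 9.5·30.5 = 314.0000; (r_i+r_j)·cross = 27·314.0000 = 8478.0000
edge 4: (9.5,34.5)→(7,33.5)  cross = 9.5·33.5 − 7·34.5 = 76.7500; (r_i+r_j)·cross = 16.5·76.7500 = 1266.3750
edge 5: (7,33.5)→(0.5,25.5)  cross = 7·25.5 − 0.5·33.5 = 161.7500; (r_i+r_j)·cross = 7.5·161.7500 = 1213.1250
Σcross = 587.0000 → A = |Σcross|/2 = 293.5000 mm²
Σ(r_i+r_j)·cross = 17810.2500 → first moment M = |Σ|/6 = 2968.3750
R_c = M/A = 2968.3750/293.5000 = 10.1137 mm
θ = 82° = 1.431170 rad
V = θ·R_c·A = 1.431170·10.1137·293.5000 = 4248.249 mm³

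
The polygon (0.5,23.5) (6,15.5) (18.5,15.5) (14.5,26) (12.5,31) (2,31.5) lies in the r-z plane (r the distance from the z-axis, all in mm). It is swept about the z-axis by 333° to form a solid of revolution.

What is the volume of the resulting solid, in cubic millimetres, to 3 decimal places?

Profile (r,z), 6 vertices: (0.5,23.5) (6,15.5) (18.5,15.5) (14.5,26) (12.5,31) (2,31.5)
edge 0: (0.5,23.5)→(6,15.5)  cross = 0.5·15.5 − 6·23.5 = -133.2500; (r_i+r_j)·cross = 6.5·-133.2500 = -866.1250
edge 1: (6,15.5)→(18.5,15.5)  cross = 6·15.5 − 18.5·15.5 = -193.7500; (r_i+r_j)·cross = 24.5·-193.7500 = -4746.8750
edge 2: (18.5,15.5)→(14.5,26)  cross = 18.5·26 − 14.5·15.5 = 256.2500; (r_i+r_j)·cross = 33·256.2500 = 8456.2500
edge 3: (14.5,26)→(12.5,31)  cross = 14.5·31 − 12.5·26 = 124.5000; (r_i+r_j)·cross = 27·124.5000 = 3361.5000
edge 4: (12.5,31)→(2,31.5)  cross = 12.5·31.5 − 2·31 = 331.7500; (r_i+r_j)·cross = 14.5·331.7500 = 4810.3750
edge 5: (2,31.5)→(0.5,23.5)  cross = 2·23.5 − 0.5·31.5 = 31.2500; (r_i+r_j)·cross = 2.5·31.2500 = 78.1250
Σcross = 416.7500 → A = |Σcross|/2 = 208.3750 mm²
Σ(r_i+r_j)·cross = 11093.2500 → first moment M = |Σ|/6 = 1848.8750
R_c = M/A = 1848.8750/208.3750 = 8.8728 mm
θ = 333° = 5.811946 rad
V = θ·R_c·A = 5.811946·8.8728·208.3750 = 10745.562 mm³

Volume = 10745.562 mm³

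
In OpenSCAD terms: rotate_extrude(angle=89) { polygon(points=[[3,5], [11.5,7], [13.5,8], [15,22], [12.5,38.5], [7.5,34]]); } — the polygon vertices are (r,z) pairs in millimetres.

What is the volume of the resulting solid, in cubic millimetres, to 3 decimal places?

Profile (r,z), 6 vertices: (3,5) (11.5,7) (13.5,8) (15,22) (12.5,38.5) (7.5,34)
edge 0: (3,5)→(11.5,7)  cross = 3·7 − 11.5·5 = -36.5000; (r_i+r_j)·cross = 14.5·-36.5000 = -529.2500
edge 1: (11.5,7)→(13.5,8)  cross = 11.5·8 − 13.5·7 = -2.5000; (r_i+r_j)·cross = 25·-2.5000 = -62.5000
edge 2: (13.5,8)→(15,22)  cross = 13.5·22 − 15·8 = 177.0000; (r_i+r_j)·cross = 28.5·177.0000 = 5044.5000
edge 3: (15,22)→(12.5,38.5)  cross = 15·38.5 − 12.5·22 = 302.5000; (r_i+r_j)·cross = 27.5·302.5000 = 8318.7500
edge 4: (12.5,38.5)→(7.5,34)  cross = 12.5·34 − 7.5·38.5 = 136.2500; (r_i+r_j)·cross = 20·136.2500 = 2725.0000
edge 5: (7.5,34)→(3,5)  cross = 7.5·5 − 3·34 = -64.5000; (r_i+r_j)·cross = 10.5·-64.5000 = -677.2500
Σcross = 512.2500 → A = |Σcross|/2 = 256.1250 mm²
Σ(r_i+r_j)·cross = 14819.2500 → first moment M = |Σ|/6 = 2469.8750
R_c = M/A = 2469.8750/256.1250 = 9.6432 mm
θ = 89° = 1.553343 rad
V = θ·R_c·A = 1.553343·9.6432·256.1250 = 3836.563 mm³

Volume = 3836.563 mm³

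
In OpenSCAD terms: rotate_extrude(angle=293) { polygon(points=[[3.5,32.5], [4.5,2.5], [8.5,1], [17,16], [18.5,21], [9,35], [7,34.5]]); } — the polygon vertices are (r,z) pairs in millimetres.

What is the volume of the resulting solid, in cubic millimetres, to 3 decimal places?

Profile (r,z), 7 vertices: (3.5,32.5) (4.5,2.5) (8.5,1) (17,16) (18.5,21) (9,35) (7,34.5)
edge 0: (3.5,32.5)→(4.5,2.5)  cross = 3.5·2.5 − 4.5·32.5 = -137.5000; (r_i+r_j)·cross = 8·-137.5000 = -1100.0000
edge 1: (4.5,2.5)→(8.5,1)  cross = 4.5·1 − 8.5·2.5 = -16.7500; (r_i+r_j)·cross = 13·-16.7500 = -217.7500
edge 2: (8.5,1)→(17,16)  cross = 8.5·16 − 17·1 = 119.0000; (r_i+r_j)·cross = 25.5·119.0000 = 3034.5000
edge 3: (17,16)→(18.5,21)  cross = 17·21 − 18.5·16 = 61.0000; (r_i+r_j)·cross = 35.5·61.0000 = 2165.5000
edge 4: (18.5,21)→(9,35)  cross = 18.5·35 − 9·21 = 458.5000; (r_i+r_j)·cross = 27.5·458.5000 = 12608.7500
edge 5: (9,35)→(7,34.5)  cross = 9·34.5 − 7·35 = 65.5000; (r_i+r_j)·cross = 16·65.5000 = 1048.0000
edge 6: (7,34.5)→(3.5,32.5)  cross = 7·32.5 − 3.5·34.5 = 106.7500; (r_i+r_j)·cross = 10.5·106.7500 = 1120.8750
Σcross = 656.5000 → A = |Σcross|/2 = 328.2500 mm²
Σ(r_i+r_j)·cross = 18659.8750 → first moment M = |Σ|/6 = 3109.9792
R_c = M/A = 3109.9792/328.2500 = 9.4744 mm
θ = 293° = 5.113815 rad
V = θ·R_c·A = 5.113815·9.4744·328.2500 = 15903.857 mm³

Volume = 15903.857 mm³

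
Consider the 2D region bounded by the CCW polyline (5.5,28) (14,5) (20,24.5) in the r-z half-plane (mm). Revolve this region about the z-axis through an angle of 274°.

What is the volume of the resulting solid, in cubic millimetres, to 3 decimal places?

Volume = 9562.910 mm³

Profile (r,z), 3 vertices: (5.5,28) (14,5) (20,24.5)
edge 0: (5.5,28)→(14,5)  cross = 5.5·5 − 14·28 = -364.5000; (r_i+r_j)·cross = 19.5·-364.5000 = -7107.7500
edge 1: (14,5)→(20,24.5)  cross = 14·24.5 − 20·5 = 243.0000; (r_i+r_j)·cross = 34·243.0000 = 8262.0000
edge 2: (20,24.5)→(5.5,28)  cross = 20·28 − 5.5·24.5 = 425.2500; (r_i+r_j)·cross = 25.5·425.2500 = 10843.8750
Σcross = 303.7500 → A = |Σcross|/2 = 151.8750 mm²
Σ(r_i+r_j)·cross = 11998.1250 → first moment M = |Σ|/6 = 1999.6875
R_c = M/A = 1999.6875/151.8750 = 13.1667 mm
θ = 274° = 4.782202 rad
V = θ·R_c·A = 4.782202·13.1667·151.8750 = 9562.910 mm³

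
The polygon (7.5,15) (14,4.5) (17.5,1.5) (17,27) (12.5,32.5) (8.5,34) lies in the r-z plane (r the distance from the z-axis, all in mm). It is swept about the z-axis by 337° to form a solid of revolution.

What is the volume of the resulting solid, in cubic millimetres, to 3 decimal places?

Volume = 16899.521 mm³

Profile (r,z), 6 vertices: (7.5,15) (14,4.5) (17.5,1.5) (17,27) (12.5,32.5) (8.5,34)
edge 0: (7.5,15)→(14,4.5)  cross = 7.5·4.5 − 14·15 = -176.2500; (r_i+r_j)·cross = 21.5·-176.2500 = -3789.3750
edge 1: (14,4.5)→(17.5,1.5)  cross = 14·1.5 − 17.5·4.5 = -57.7500; (r_i+r_j)·cross = 31.5·-57.7500 = -1819.1250
edge 2: (17.5,1.5)→(17,27)  cross = 17.5·27 − 17·1.5 = 447.0000; (r_i+r_j)·cross = 34.5·447.0000 = 15421.5000
edge 3: (17,27)→(12.5,32.5)  cross = 17·32.5 − 12.5·27 = 215.0000; (r_i+r_j)·cross = 29.5·215.0000 = 6342.5000
edge 4: (12.5,32.5)→(8.5,34)  cross = 12.5·34 − 8.5·32.5 = 148.7500; (r_i+r_j)·cross = 21·148.7500 = 3123.7500
edge 5: (8.5,34)→(7.5,15)  cross = 8.5·15 − 7.5·34 = -127.5000; (r_i+r_j)·cross = 16·-127.5000 = -2040.0000
Σcross = 449.2500 → A = |Σcross|/2 = 224.6250 mm²
Σ(r_i+r_j)·cross = 17239.2500 → first moment M = |Σ|/6 = 2873.2083
R_c = M/A = 2873.2083/224.6250 = 12.7911 mm
θ = 337° = 5.881760 rad
V = θ·R_c·A = 5.881760·12.7911·224.6250 = 16899.521 mm³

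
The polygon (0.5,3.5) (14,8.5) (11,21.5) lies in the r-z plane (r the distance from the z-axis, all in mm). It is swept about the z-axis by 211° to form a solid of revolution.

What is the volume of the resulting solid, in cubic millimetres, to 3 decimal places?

Volume = 2981.561 mm³

Profile (r,z), 3 vertices: (0.5,3.5) (14,8.5) (11,21.5)
edge 0: (0.5,3.5)→(14,8.5)  cross = 0.5·8.5 − 14·3.5 = -44.7500; (r_i+r_j)·cross = 14.5·-44.7500 = -648.8750
edge 1: (14,8.5)→(11,21.5)  cross = 14·21.5 − 11·8.5 = 207.5000; (r_i+r_j)·cross = 25·207.5000 = 5187.5000
edge 2: (11,21.5)→(0.5,3.5)  cross = 11·3.5 − 0.5·21.5 = 27.7500; (r_i+r_j)·cross = 11.5·27.7500 = 319.1250
Σcross = 190.5000 → A = |Σcross|/2 = 95.2500 mm²
Σ(r_i+r_j)·cross = 4857.7500 → first moment M = |Σ|/6 = 809.6250
R_c = M/A = 809.6250/95.2500 = 8.5000 mm
θ = 211° = 3.682645 rad
V = θ·R_c·A = 3.682645·8.5000·95.2500 = 2981.561 mm³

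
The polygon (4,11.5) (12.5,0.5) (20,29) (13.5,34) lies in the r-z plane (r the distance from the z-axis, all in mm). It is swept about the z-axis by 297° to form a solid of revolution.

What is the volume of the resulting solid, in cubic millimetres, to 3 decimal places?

Profile (r,z), 4 vertices: (4,11.5) (12.5,0.5) (20,29) (13.5,34)
edge 0: (4,11.5)→(12.5,0.5)  cross = 4·0.5 − 12.5·11.5 = -141.7500; (r_i+r_j)·cross = 16.5·-141.7500 = -2338.8750
edge 1: (12.5,0.5)→(20,29)  cross = 12.5·29 − 20·0.5 = 352.5000; (r_i+r_j)·cross = 32.5·352.5000 = 11456.2500
edge 2: (20,29)→(13.5,34)  cross = 20·34 − 13.5·29 = 288.5000; (r_i+r_j)·cross = 33.5·288.5000 = 9664.7500
edge 3: (13.5,34)→(4,11.5)  cross = 13.5·11.5 − 4·34 = 19.2500; (r_i+r_j)·cross = 17.5·19.2500 = 336.8750
Σcross = 518.5000 → A = |Σcross|/2 = 259.2500 mm²
Σ(r_i+r_j)·cross = 19119.0000 → first moment M = |Σ|/6 = 3186.5000
R_c = M/A = 3186.5000/259.2500 = 12.2912 mm
θ = 297° = 5.183628 rad
V = θ·R_c·A = 5.183628·12.2912·259.2500 = 16517.630 mm³

Volume = 16517.630 mm³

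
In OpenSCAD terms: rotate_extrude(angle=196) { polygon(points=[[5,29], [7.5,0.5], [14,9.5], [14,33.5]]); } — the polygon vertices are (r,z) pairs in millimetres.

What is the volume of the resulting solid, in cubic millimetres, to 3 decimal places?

Volume = 7202.804 mm³

Profile (r,z), 4 vertices: (5,29) (7.5,0.5) (14,9.5) (14,33.5)
edge 0: (5,29)→(7.5,0.5)  cross = 5·0.5 − 7.5·29 = -215.0000; (r_i+r_j)·cross = 12.5·-215.0000 = -2687.5000
edge 1: (7.5,0.5)→(14,9.5)  cross = 7.5·9.5 − 14·0.5 = 64.2500; (r_i+r_j)·cross = 21.5·64.2500 = 1381.3750
edge 2: (14,9.5)→(14,33.5)  cross = 14·33.5 − 14·9.5 = 336.0000; (r_i+r_j)·cross = 28·336.0000 = 9408.0000
edge 3: (14,33.5)→(5,29)  cross = 14·29 − 5·33.5 = 238.5000; (r_i+r_j)·cross = 19·238.5000 = 4531.5000
Σcross = 423.7500 → A = |Σcross|/2 = 211.8750 mm²
Σ(r_i+r_j)·cross = 12633.3750 → first moment M = |Σ|/6 = 2105.5625
R_c = M/A = 2105.5625/211.8750 = 9.9378 mm
θ = 196° = 3.420845 rad
V = θ·R_c·A = 3.420845·9.9378·211.8750 = 7202.804 mm³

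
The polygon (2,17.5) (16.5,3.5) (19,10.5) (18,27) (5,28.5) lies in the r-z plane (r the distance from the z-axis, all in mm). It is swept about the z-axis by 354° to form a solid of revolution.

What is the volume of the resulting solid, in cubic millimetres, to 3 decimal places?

Profile (r,z), 5 vertices: (2,17.5) (16.5,3.5) (19,10.5) (18,27) (5,28.5)
edge 0: (2,17.5)→(16.5,3.5)  cross = 2·3.5 − 16.5·17.5 = -281.7500; (r_i+r_j)·cross = 18.5·-281.7500 = -5212.3750
edge 1: (16.5,3.5)→(19,10.5)  cross = 16.5·10.5 − 19·3.5 = 106.7500; (r_i+r_j)·cross = 35.5·106.7500 = 3789.6250
edge 2: (19,10.5)→(18,27)  cross = 19·27 − 18·10.5 = 324.0000; (r_i+r_j)·cross = 37·324.0000 = 11988.0000
edge 3: (18,27)→(5,28.5)  cross = 18·28.5 − 5·27 = 378.0000; (r_i+r_j)·cross = 23·378.0000 = 8694.0000
edge 4: (5,28.5)→(2,17.5)  cross = 5·17.5 − 2·28.5 = 30.5000; (r_i+r_j)·cross = 7·30.5000 = 213.5000
Σcross = 557.5000 → A = |Σcross|/2 = 278.7500 mm²
Σ(r_i+r_j)·cross = 19472.7500 → first moment M = |Σ|/6 = 3245.4583
R_c = M/A = 3245.4583/278.7500 = 11.6429 mm
θ = 354° = 6.178466 rad
V = θ·R_c·A = 6.178466·11.6429·278.7500 = 20051.953 mm³

Volume = 20051.953 mm³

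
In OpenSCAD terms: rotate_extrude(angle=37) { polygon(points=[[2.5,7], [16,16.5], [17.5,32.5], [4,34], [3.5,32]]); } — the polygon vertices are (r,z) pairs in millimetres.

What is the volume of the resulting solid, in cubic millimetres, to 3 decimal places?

Profile (r,z), 5 vertices: (2.5,7) (16,16.5) (17.5,32.5) (4,34) (3.5,32)
edge 0: (2.5,7)→(16,16.5)  cross = 2.5·16.5 − 16·7 = -70.7500; (r_i+r_j)·cross = 18.5·-70.7500 = -1308.8750
edge 1: (16,16.5)→(17.5,32.5)  cross = 16·32.5 − 17.5·16.5 = 231.2500; (r_i+r_j)·cross = 33.5·231.2500 = 7746.8750
edge 2: (17.5,32.5)→(4,34)  cross = 17.5·34 − 4·32.5 = 465.0000; (r_i+r_j)·cross = 21.5·465.0000 = 9997.5000
edge 3: (4,34)→(3.5,32)  cross = 4·32 − 3.5·34 = 9.0000; (r_i+r_j)·cross = 7.5·9.0000 = 67.5000
edge 4: (3.5,32)→(2.5,7)  cross = 3.5·7 − 2.5·32 = -55.5000; (r_i+r_j)·cross = 6·-55.5000 = -333.0000
Σcross = 579.0000 → A = |Σcross|/2 = 289.5000 mm²
Σ(r_i+r_j)·cross = 16170.0000 → first moment M = |Σ|/6 = 2695.0000
R_c = M/A = 2695.0000/289.5000 = 9.3092 mm
θ = 37° = 0.645772 rad
V = θ·R_c·A = 0.645772·9.3092·289.5000 = 1740.355 mm³

Volume = 1740.355 mm³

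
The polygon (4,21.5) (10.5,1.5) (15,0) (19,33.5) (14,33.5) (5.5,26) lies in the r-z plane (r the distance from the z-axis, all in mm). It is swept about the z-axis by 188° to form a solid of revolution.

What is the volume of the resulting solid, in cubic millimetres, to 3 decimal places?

Profile (r,z), 6 vertices: (4,21.5) (10.5,1.5) (15,0) (19,33.5) (14,33.5) (5.5,26)
edge 0: (4,21.5)→(10.5,1.5)  cross = 4·1.5 − 10.5·21.5 = -219.7500; (r_i+r_j)·cross = 14.5·-219.7500 = -3186.3750
edge 1: (10.5,1.5)→(15,0)  cross = 10.5·0 − 15·1.5 = -22.5000; (r_i+r_j)·cross = 25.5·-22.5000 = -573.7500
edge 2: (15,0)→(19,33.5)  cross = 15·33.5 − 19·0 = 502.5000; (r_i+r_j)·cross = 34·502.5000 = 17085.0000
edge 3: (19,33.5)→(14,33.5)  cross = 19·33.5 − 14·33.5 = 167.5000; (r_i+r_j)·cross = 33·167.5000 = 5527.5000
edge 4: (14,33.5)→(5.5,26)  cross = 14·26 − 5.5·33.5 = 179.7500; (r_i+r_j)·cross = 19.5·179.7500 = 3505.1250
edge 5: (5.5,26)→(4,21.5)  cross = 5.5·21.5 − 4·26 = 14.2500; (r_i+r_j)·cross = 9.5·14.2500 = 135.3750
Σcross = 621.7500 → A = |Σcross|/2 = 310.8750 mm²
Σ(r_i+r_j)·cross = 22492.8750 → first moment M = |Σ|/6 = 3748.8125
R_c = M/A = 3748.8125/310.8750 = 12.0589 mm
θ = 188° = 3.281219 rad
V = θ·R_c·A = 3.281219·12.0589·310.8750 = 12300.675 mm³

Volume = 12300.675 mm³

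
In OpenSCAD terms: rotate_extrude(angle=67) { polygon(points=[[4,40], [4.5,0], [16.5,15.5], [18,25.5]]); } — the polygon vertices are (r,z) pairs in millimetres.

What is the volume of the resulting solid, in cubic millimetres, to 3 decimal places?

Profile (r,z), 4 vertices: (4,40) (4.5,0) (16.5,15.5) (18,25.5)
edge 0: (4,40)→(4.5,0)  cross = 4·0 − 4.5·40 = -180.0000; (r_i+r_j)·cross = 8.5·-180.0000 = -1530.0000
edge 1: (4.5,0)→(16.5,15.5)  cross = 4.5·15.5 − 16.5·0 = 69.7500; (r_i+r_j)·cross = 21·69.7500 = 1464.7500
edge 2: (16.5,15.5)→(18,25.5)  cross = 16.5·25.5 − 18·15.5 = 141.7500; (r_i+r_j)·cross = 34.5·141.7500 = 4890.3750
edge 3: (18,25.5)→(4,40)  cross = 18·40 − 4·25.5 = 618.0000; (r_i+r_j)·cross = 22·618.0000 = 13596.0000
Σcross = 649.5000 → A = |Σcross|/2 = 324.7500 mm²
Σ(r_i+r_j)·cross = 18421.1250 → first moment M = |Σ|/6 = 3070.1875
R_c = M/A = 3070.1875/324.7500 = 9.4540 mm
θ = 67° = 1.169371 rad
V = θ·R_c·A = 1.169371·9.4540·324.7500 = 3590.187 mm³

Volume = 3590.187 mm³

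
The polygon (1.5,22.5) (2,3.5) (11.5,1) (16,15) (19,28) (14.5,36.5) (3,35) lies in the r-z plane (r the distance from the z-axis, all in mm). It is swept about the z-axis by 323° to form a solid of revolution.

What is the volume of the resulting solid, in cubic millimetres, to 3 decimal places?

Volume = 24444.764 mm³

Profile (r,z), 7 vertices: (1.5,22.5) (2,3.5) (11.5,1) (16,15) (19,28) (14.5,36.5) (3,35)
edge 0: (1.5,22.5)→(2,3.5)  cross = 1.5·3.5 − 2·22.5 = -39.7500; (r_i+r_j)·cross = 3.5·-39.7500 = -139.1250
edge 1: (2,3.5)→(11.5,1)  cross = 2·1 − 11.5·3.5 = -38.2500; (r_i+r_j)·cross = 13.5·-38.2500 = -516.3750
edge 2: (11.5,1)→(16,15)  cross = 11.5·15 − 16·1 = 156.5000; (r_i+r_j)·cross = 27.5·156.5000 = 4303.7500
edge 3: (16,15)→(19,28)  cross = 16·28 − 19·15 = 163.0000; (r_i+r_j)·cross = 35·163.0000 = 5705.0000
edge 4: (19,28)→(14.5,36.5)  cross = 19·36.5 − 14.5·28 = 287.5000; (r_i+r_j)·cross = 33.5·287.5000 = 9631.2500
edge 5: (14.5,36.5)→(3,35)  cross = 14.5·35 − 3·36.5 = 398.0000; (r_i+r_j)·cross = 17.5·398.0000 = 6965.0000
edge 6: (3,35)→(1.5,22.5)  cross = 3·22.5 − 1.5·35 = 15.0000; (r_i+r_j)·cross = 4.5·15.0000 = 67.5000
Σcross = 942.0000 → A = |Σcross|/2 = 471.0000 mm²
Σ(r_i+r_j)·cross = 26017.0000 → first moment M = |Σ|/6 = 4336.1667
R_c = M/A = 4336.1667/471.0000 = 9.2063 mm
θ = 323° = 5.637413 rad
V = θ·R_c·A = 5.637413·9.2063·471.0000 = 24444.764 mm³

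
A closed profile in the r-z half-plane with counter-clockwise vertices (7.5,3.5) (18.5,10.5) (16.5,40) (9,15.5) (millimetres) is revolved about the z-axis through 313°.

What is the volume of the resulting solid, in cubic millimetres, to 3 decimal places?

Volume = 14698.335 mm³

Profile (r,z), 4 vertices: (7.5,3.5) (18.5,10.5) (16.5,40) (9,15.5)
edge 0: (7.5,3.5)→(18.5,10.5)  cross = 7.5·10.5 − 18.5·3.5 = 14.0000; (r_i+r_j)·cross = 26·14.0000 = 364.0000
edge 1: (18.5,10.5)→(16.5,40)  cross = 18.5·40 − 16.5·10.5 = 566.7500; (r_i+r_j)·cross = 35·566.7500 = 19836.2500
edge 2: (16.5,40)→(9,15.5)  cross = 16.5·15.5 − 9·40 = -104.2500; (r_i+r_j)·cross = 25.5·-104.2500 = -2658.3750
edge 3: (9,15.5)→(7.5,3.5)  cross = 9·3.5 − 7.5·15.5 = -84.7500; (r_i+r_j)·cross = 16.5·-84.7500 = -1398.3750
Σcross = 391.7500 → A = |Σcross|/2 = 195.8750 mm²
Σ(r_i+r_j)·cross = 16143.5000 → first moment M = |Σ|/6 = 2690.5833
R_c = M/A = 2690.5833/195.8750 = 13.7362 mm
θ = 313° = 5.462881 rad
V = θ·R_c·A = 5.462881·13.7362·195.8750 = 14698.335 mm³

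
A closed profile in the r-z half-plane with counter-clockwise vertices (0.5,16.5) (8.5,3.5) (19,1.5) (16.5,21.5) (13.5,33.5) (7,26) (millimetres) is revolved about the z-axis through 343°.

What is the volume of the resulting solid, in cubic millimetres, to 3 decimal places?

Volume = 21881.081 mm³

Profile (r,z), 6 vertices: (0.5,16.5) (8.5,3.5) (19,1.5) (16.5,21.5) (13.5,33.5) (7,26)
edge 0: (0.5,16.5)→(8.5,3.5)  cross = 0.5·3.5 − 8.5·16.5 = -138.5000; (r_i+r_j)·cross = 9·-138.5000 = -1246.5000
edge 1: (8.5,3.5)→(19,1.5)  cross = 8.5·1.5 − 19·3.5 = -53.7500; (r_i+r_j)·cross = 27.5·-53.7500 = -1478.1250
edge 2: (19,1.5)→(16.5,21.5)  cross = 19·21.5 − 16.5·1.5 = 383.7500; (r_i+r_j)·cross = 35.5·383.7500 = 13623.1250
edge 3: (16.5,21.5)→(13.5,33.5)  cross = 16.5·33.5 − 13.5·21.5 = 262.5000; (r_i+r_j)·cross = 30·262.5000 = 7875.0000
edge 4: (13.5,33.5)→(7,26)  cross = 13.5·26 − 7·33.5 = 116.5000; (r_i+r_j)·cross = 20.5·116.5000 = 2388.2500
edge 5: (7,26)→(0.5,16.5)  cross = 7·16.5 − 0.5·26 = 102.5000; (r_i+r_j)·cross = 7.5·102.5000 = 768.7500
Σcross = 673.0000 → A = |Σcross|/2 = 336.5000 mm²
Σ(r_i+r_j)·cross = 21930.5000 → first moment M = |Σ|/6 = 3655.0833
R_c = M/A = 3655.0833/336.5000 = 10.8621 mm
θ = 343° = 5.986479 rad
V = θ·R_c·A = 5.986479·10.8621·336.5000 = 21881.081 mm³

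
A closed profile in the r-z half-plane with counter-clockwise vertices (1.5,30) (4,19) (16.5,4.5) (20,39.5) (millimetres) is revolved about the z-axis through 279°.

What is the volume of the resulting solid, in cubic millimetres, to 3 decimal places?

Volume = 20751.240 mm³

Profile (r,z), 4 vertices: (1.5,30) (4,19) (16.5,4.5) (20,39.5)
edge 0: (1.5,30)→(4,19)  cross = 1.5·19 − 4·30 = -91.5000; (r_i+r_j)·cross = 5.5·-91.5000 = -503.2500
edge 1: (4,19)→(16.5,4.5)  cross = 4·4.5 − 16.5·19 = -295.5000; (r_i+r_j)·cross = 20.5·-295.5000 = -6057.7500
edge 2: (16.5,4.5)→(20,39.5)  cross = 16.5·39.5 − 20·4.5 = 561.7500; (r_i+r_j)·cross = 36.5·561.7500 = 20503.8750
edge 3: (20,39.5)→(1.5,30)  cross = 20·30 − 1.5·39.5 = 540.7500; (r_i+r_j)·cross = 21.5·540.7500 = 11626.1250
Σcross = 715.5000 → A = |Σcross|/2 = 357.7500 mm²
Σ(r_i+r_j)·cross = 25569.0000 → first moment M = |Σ|/6 = 4261.5000
R_c = M/A = 4261.5000/357.7500 = 11.9119 mm
θ = 279° = 4.869469 rad
V = θ·R_c·A = 4.869469·11.9119·357.7500 = 20751.240 mm³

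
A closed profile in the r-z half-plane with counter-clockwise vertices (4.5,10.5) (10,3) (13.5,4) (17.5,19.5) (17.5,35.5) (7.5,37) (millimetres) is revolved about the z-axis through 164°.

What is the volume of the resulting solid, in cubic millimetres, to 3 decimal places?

Profile (r,z), 6 vertices: (4.5,10.5) (10,3) (13.5,4) (17.5,19.5) (17.5,35.5) (7.5,37)
edge 0: (4.5,10.5)→(10,3)  cross = 4.5·3 − 10·10.5 = -91.5000; (r_i+r_j)·cross = 14.5·-91.5000 = -1326.7500
edge 1: (10,3)→(13.5,4)  cross = 10·4 − 13.5·3 = -0.5000; (r_i+r_j)·cross = 23.5·-0.5000 = -11.7500
edge 2: (13.5,4)→(17.5,19.5)  cross = 13.5·19.5 − 17.5·4 = 193.2500; (r_i+r_j)·cross = 31·193.2500 = 5990.7500
edge 3: (17.5,19.5)→(17.5,35.5)  cross = 17.5·35.5 − 17.5·19.5 = 280.0000; (r_i+r_j)·cross = 35·280.0000 = 9800.0000
edge 4: (17.5,35.5)→(7.5,37)  cross = 17.5·37 − 7.5·35.5 = 381.2500; (r_i+r_j)·cross = 25·381.2500 = 9531.2500
edge 5: (7.5,37)→(4.5,10.5)  cross = 7.5·10.5 − 4.5·37 = -87.7500; (r_i+r_j)·cross = 12·-87.7500 = -1053.0000
Σcross = 674.7500 → A = |Σcross|/2 = 337.3750 mm²
Σ(r_i+r_j)·cross = 22930.5000 → first moment M = |Σ|/6 = 3821.7500
R_c = M/A = 3821.7500/337.3750 = 11.3279 mm
θ = 164° = 2.862340 rad
V = θ·R_c·A = 2.862340·11.3279·337.3750 = 10939.148 mm³

Volume = 10939.148 mm³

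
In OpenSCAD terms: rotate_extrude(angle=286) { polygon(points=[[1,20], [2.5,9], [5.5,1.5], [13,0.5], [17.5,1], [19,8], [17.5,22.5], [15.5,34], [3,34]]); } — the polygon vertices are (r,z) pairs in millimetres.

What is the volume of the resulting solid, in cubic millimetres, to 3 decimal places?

Volume = 25218.814 mm³

Profile (r,z), 9 vertices: (1,20) (2.5,9) (5.5,1.5) (13,0.5) (17.5,1) (19,8) (17.5,22.5) (15.5,34) (3,34)
edge 0: (1,20)→(2.5,9)  cross = 1·9 − 2.5·20 = -41.0000; (r_i+r_j)·cross = 3.5·-41.0000 = -143.5000
edge 1: (2.5,9)→(5.5,1.5)  cross = 2.5·1.5 − 5.5·9 = -45.7500; (r_i+r_j)·cross = 8·-45.7500 = -366.0000
edge 2: (5.5,1.5)→(13,0.5)  cross = 5.5·0.5 − 13·1.5 = -16.7500; (r_i+r_j)·cross = 18.5·-16.7500 = -309.8750
edge 3: (13,0.5)→(17.5,1)  cross = 13·1 − 17.5·0.5 = 4.2500; (r_i+r_j)·cross = 30.5·4.2500 = 129.6250
edge 4: (17.5,1)→(19,8)  cross = 17.5·8 − 19·1 = 121.0000; (r_i+r_j)·cross = 36.5·121.0000 = 4416.5000
edge 5: (19,8)→(17.5,22.5)  cross = 19·22.5 − 17.5·8 = 287.5000; (r_i+r_j)·cross = 36.5·287.5000 = 10493.7500
edge 6: (17.5,22.5)→(15.5,34)  cross = 17.5·34 − 15.5·22.5 = 246.2500; (r_i+r_j)·cross = 33·246.2500 = 8126.2500
edge 7: (15.5,34)→(3,34)  cross = 15.5·34 − 3·34 = 425.0000; (r_i+r_j)·cross = 18.5·425.0000 = 7862.5000
edge 8: (3,34)→(1,20)  cross = 3·20 − 1·34 = 26.0000; (r_i+r_j)·cross = 4·26.0000 = 104.0000
Σcross = 1006.5000 → A = |Σcross|/2 = 503.2500 mm²
Σ(r_i+r_j)·cross = 30313.2500 → first moment M = |Σ|/6 = 5052.2083
R_c = M/A = 5052.2083/503.2500 = 10.0392 mm
θ = 286° = 4.991642 rad
V = θ·R_c·A = 4.991642·10.0392·503.2500 = 25218.814 mm³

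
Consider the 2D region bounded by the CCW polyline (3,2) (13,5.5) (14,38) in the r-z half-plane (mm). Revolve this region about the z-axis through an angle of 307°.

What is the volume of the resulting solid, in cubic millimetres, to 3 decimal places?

Volume = 8613.243 mm³

Profile (r,z), 3 vertices: (3,2) (13,5.5) (14,38)
edge 0: (3,2)→(13,5.5)  cross = 3·5.5 − 13·2 = -9.5000; (r_i+r_j)·cross = 16·-9.5000 = -152.0000
edge 1: (13,5.5)→(14,38)  cross = 13·38 − 14·5.5 = 417.0000; (r_i+r_j)·cross = 27·417.0000 = 11259.0000
edge 2: (14,38)→(3,2)  cross = 14·2 − 3·38 = -86.0000; (r_i+r_j)·cross = 17·-86.0000 = -1462.0000
Σcross = 321.5000 → A = |Σcross|/2 = 160.7500 mm²
Σ(r_i+r_j)·cross = 9645.0000 → first moment M = |Σ|/6 = 1607.5000
R_c = M/A = 1607.5000/160.7500 = 10.0000 mm
θ = 307° = 5.358161 rad
V = θ·R_c·A = 5.358161·10.0000·160.7500 = 8613.243 mm³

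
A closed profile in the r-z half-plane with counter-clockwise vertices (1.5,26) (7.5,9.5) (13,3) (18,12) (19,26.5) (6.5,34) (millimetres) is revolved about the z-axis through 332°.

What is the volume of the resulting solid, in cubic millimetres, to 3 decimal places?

Profile (r,z), 6 vertices: (1.5,26) (7.5,9.5) (13,3) (18,12) (19,26.5) (6.5,34)
edge 0: (1.5,26)→(7.5,9.5)  cross = 1.5·9.5 − 7.5·26 = -180.7500; (r_i+r_j)·cross = 9·-180.7500 = -1626.7500
edge 1: (7.5,9.5)→(13,3)  cross = 7.5·3 − 13·9.5 = -101.0000; (r_i+r_j)·cross = 20.5·-101.0000 = -2070.5000
edge 2: (13,3)→(18,12)  cross = 13·12 − 18·3 = 102.0000; (r_i+r_j)·cross = 31·102.0000 = 3162.0000
edge 3: (18,12)→(19,26.5)  cross = 18·26.5 − 19·12 = 249.0000; (r_i+r_j)·cross = 37·249.0000 = 9213.0000
edge 4: (19,26.5)→(6.5,34)  cross = 19·34 − 6.5·26.5 = 473.7500; (r_i+r_j)·cross = 25.5·473.7500 = 12080.6250
edge 5: (6.5,34)→(1.5,26)  cross = 6.5·26 − 1.5·34 = 118.0000; (r_i+r_j)·cross = 8·118.0000 = 944.0000
Σcross = 661.0000 → A = |Σcross|/2 = 330.5000 mm²
Σ(r_i+r_j)·cross = 21702.3750 → first moment M = |Σ|/6 = 3617.0625
R_c = M/A = 3617.0625/330.5000 = 10.9442 mm
θ = 332° = 5.794493 rad
V = θ·R_c·A = 5.794493·10.9442·330.5000 = 20959.044 mm³

Volume = 20959.044 mm³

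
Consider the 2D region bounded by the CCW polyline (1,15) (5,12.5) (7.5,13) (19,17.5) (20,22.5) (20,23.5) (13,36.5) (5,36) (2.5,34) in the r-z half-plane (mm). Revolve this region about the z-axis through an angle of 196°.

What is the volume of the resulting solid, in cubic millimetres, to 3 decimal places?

Profile (r,z), 9 vertices: (1,15) (5,12.5) (7.5,13) (19,17.5) (20,22.5) (20,23.5) (13,36.5) (5,36) (2.5,34)
edge 0: (1,15)→(5,12.5)  cross = 1·12.5 − 5·15 = -62.5000; (r_i+r_j)·cross = 6·-62.5000 = -375.0000
edge 1: (5,12.5)→(7.5,13)  cross = 5·13 − 7.5·12.5 = -28.7500; (r_i+r_j)·cross = 12.5·-28.7500 = -359.3750
edge 2: (7.5,13)→(19,17.5)  cross = 7.5·17.5 − 19·13 = -115.7500; (r_i+r_j)·cross = 26.5·-115.7500 = -3067.3750
edge 3: (19,17.5)→(20,22.5)  cross = 19·22.5 − 20·17.5 = 77.5000; (r_i+r_j)·cross = 39·77.5000 = 3022.5000
edge 4: (20,22.5)→(20,23.5)  cross = 20·23.5 − 20·22.5 = 20.0000; (r_i+r_j)·cross = 40·20.0000 = 800.0000
edge 5: (20,23.5)→(13,36.5)  cross = 20·36.5 − 13·23.5 = 424.5000; (r_i+r_j)·cross = 33·424.5000 = 14008.5000
edge 6: (13,36.5)→(5,36)  cross = 13·36 − 5·36.5 = 285.5000; (r_i+r_j)·cross = 18·285.5000 = 5139.0000
edge 7: (5,36)→(2.5,34)  cross = 5·34 − 2.5·36 = 80.0000; (r_i+r_j)·cross = 7.5·80.0000 = 600.0000
edge 8: (2.5,34)→(1,15)  cross = 2.5·15 − 1·34 = 3.5000; (r_i+r_j)·cross = 3.5·3.5000 = 12.2500
Σcross = 684.0000 → A = |Σcross|/2 = 342.0000 mm²
Σ(r_i+r_j)·cross = 19780.5000 → first moment M = |Σ|/6 = 3296.7500
R_c = M/A = 3296.7500/342.0000 = 9.6396 mm
θ = 196° = 3.420845 rad
V = θ·R_c·A = 3.420845·9.6396·342.0000 = 11277.672 mm³

Volume = 11277.672 mm³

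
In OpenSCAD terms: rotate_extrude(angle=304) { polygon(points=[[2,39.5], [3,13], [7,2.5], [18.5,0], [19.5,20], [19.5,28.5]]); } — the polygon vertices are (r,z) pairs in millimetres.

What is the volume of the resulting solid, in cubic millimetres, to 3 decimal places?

Volume = 29519.929 mm³

Profile (r,z), 6 vertices: (2,39.5) (3,13) (7,2.5) (18.5,0) (19.5,20) (19.5,28.5)
edge 0: (2,39.5)→(3,13)  cross = 2·13 − 3·39.5 = -92.5000; (r_i+r_j)·cross = 5·-92.5000 = -462.5000
edge 1: (3,13)→(7,2.5)  cross = 3·2.5 − 7·13 = -83.5000; (r_i+r_j)·cross = 10·-83.5000 = -835.0000
edge 2: (7,2.5)→(18.5,0)  cross = 7·0 − 18.5·2.5 = -46.2500; (r_i+r_j)·cross = 25.5·-46.2500 = -1179.3750
edge 3: (18.5,0)→(19.5,20)  cross = 18.5·20 − 19.5·0 = 370.0000; (r_i+r_j)·cross = 38·370.0000 = 14060.0000
edge 4: (19.5,20)→(19.5,28.5)  cross = 19.5·28.5 − 19.5·20 = 165.7500; (r_i+r_j)·cross = 39·165.7500 = 6464.2500
edge 5: (19.5,28.5)→(2,39.5)  cross = 19.5·39.5 − 2·28.5 = 713.2500; (r_i+r_j)·cross = 21.5·713.2500 = 15334.8750
Σcross = 1026.7500 → A = |Σcross|/2 = 513.3750 mm²
Σ(r_i+r_j)·cross = 33382.2500 → first moment M = |Σ|/6 = 5563.7083
R_c = M/A = 5563.7083/513.3750 = 10.8375 mm
θ = 304° = 5.305801 rad
V = θ·R_c·A = 5.305801·10.8375·513.3750 = 29519.929 mm³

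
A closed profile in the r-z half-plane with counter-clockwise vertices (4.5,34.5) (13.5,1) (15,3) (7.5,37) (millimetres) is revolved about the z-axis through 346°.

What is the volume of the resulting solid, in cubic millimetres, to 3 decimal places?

Profile (r,z), 4 vertices: (4.5,34.5) (13.5,1) (15,3) (7.5,37)
edge 0: (4.5,34.5)→(13.5,1)  cross = 4.5·1 − 13.5·34.5 = -461.2500; (r_i+r_j)·cross = 18·-461.2500 = -8302.5000
edge 1: (13.5,1)→(15,3)  cross = 13.5·3 − 15·1 = 25.5000; (r_i+r_j)·cross = 28.5·25.5000 = 726.7500
edge 2: (15,3)→(7.5,37)  cross = 15·37 − 7.5·3 = 532.5000; (r_i+r_j)·cross = 22.5·532.5000 = 11981.2500
edge 3: (7.5,37)→(4.5,34.5)  cross = 7.5·34.5 − 4.5·37 = 92.2500; (r_i+r_j)·cross = 12·92.2500 = 1107.0000
Σcross = 189.0000 → A = |Σcross|/2 = 94.5000 mm²
Σ(r_i+r_j)·cross = 5512.5000 → first moment M = |Σ|/6 = 918.7500
R_c = M/A = 918.7500/94.5000 = 9.7222 mm
θ = 346° = 6.038839 rad
V = θ·R_c·A = 6.038839·9.7222·94.5000 = 5548.184 mm³

Volume = 5548.184 mm³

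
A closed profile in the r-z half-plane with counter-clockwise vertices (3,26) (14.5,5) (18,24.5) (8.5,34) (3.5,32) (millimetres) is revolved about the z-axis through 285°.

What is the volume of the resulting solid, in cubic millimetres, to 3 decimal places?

Profile (r,z), 5 vertices: (3,26) (14.5,5) (18,24.5) (8.5,34) (3.5,32)
edge 0: (3,26)→(14.5,5)  cross = 3·5 − 14.5·26 = -362.0000; (r_i+r_j)·cross = 17.5·-362.0000 = -6335.0000
edge 1: (14.5,5)→(18,24.5)  cross = 14.5·24.5 − 18·5 = 265.2500; (r_i+r_j)·cross = 32.5·265.2500 = 8620.6250
edge 2: (18,24.5)→(8.5,34)  cross = 18·34 − 8.5·24.5 = 403.7500; (r_i+r_j)·cross = 26.5·403.7500 = 10699.3750
edge 3: (8.5,34)→(3.5,32)  cross = 8.5·32 − 3.5·34 = 153.0000; (r_i+r_j)·cross = 12·153.0000 = 1836.0000
edge 4: (3.5,32)→(3,26)  cross = 3.5·26 − 3·32 = -5.0000; (r_i+r_j)·cross = 6.5·-5.0000 = -32.5000
Σcross = 455.0000 → A = |Σcross|/2 = 227.5000 mm²
Σ(r_i+r_j)·cross = 14788.5000 → first moment M = |Σ|/6 = 2464.7500
R_c = M/A = 2464.7500/227.5000 = 10.8341 mm
θ = 285° = 4.974188 rad
V = θ·R_c·A = 4.974188·10.8341·227.5000 = 12260.131 mm³

Volume = 12260.131 mm³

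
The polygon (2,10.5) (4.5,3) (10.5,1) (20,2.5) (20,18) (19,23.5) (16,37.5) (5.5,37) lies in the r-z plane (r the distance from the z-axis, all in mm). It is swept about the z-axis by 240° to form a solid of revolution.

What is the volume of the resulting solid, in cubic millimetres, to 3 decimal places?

Volume = 25732.262 mm³

Profile (r,z), 8 vertices: (2,10.5) (4.5,3) (10.5,1) (20,2.5) (20,18) (19,23.5) (16,37.5) (5.5,37)
edge 0: (2,10.5)→(4.5,3)  cross = 2·3 − 4.5·10.5 = -41.2500; (r_i+r_j)·cross = 6.5·-41.2500 = -268.1250
edge 1: (4.5,3)→(10.5,1)  cross = 4.5·1 − 10.5·3 = -27.0000; (r_i+r_j)·cross = 15·-27.0000 = -405.0000
edge 2: (10.5,1)→(20,2.5)  cross = 10.5·2.5 − 20·1 = 6.2500; (r_i+r_j)·cross = 30.5·6.2500 = 190.6250
edge 3: (20,2.5)→(20,18)  cross = 20·18 − 20·2.5 = 310.0000; (r_i+r_j)·cross = 40·310.0000 = 12400.0000
edge 4: (20,18)→(19,23.5)  cross = 20·23.5 − 19·18 = 128.0000; (r_i+r_j)·cross = 39·128.0000 = 4992.0000
edge 5: (19,23.5)→(16,37.5)  cross = 19·37.5 − 16·23.5 = 336.5000; (r_i+r_j)·cross = 35·336.5000 = 11777.5000
edge 6: (16,37.5)→(5.5,37)  cross = 16·37 − 5.5·37.5 = 385.7500; (r_i+r_j)·cross = 21.5·385.7500 = 8293.6250
edge 7: (5.5,37)→(2,10.5)  cross = 5.5·10.5 − 2·37 = -16.2500; (r_i+r_j)·cross = 7.5·-16.2500 = -121.8750
Σcross = 1082.0000 → A = |Σcross|/2 = 541.0000 mm²
Σ(r_i+r_j)·cross = 36858.7500 → first moment M = |Σ|/6 = 6143.1250
R_c = M/A = 6143.1250/541.0000 = 11.3551 mm
θ = 240° = 4.188790 rad
V = θ·R_c·A = 4.188790·11.3551·541.0000 = 25732.262 mm³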